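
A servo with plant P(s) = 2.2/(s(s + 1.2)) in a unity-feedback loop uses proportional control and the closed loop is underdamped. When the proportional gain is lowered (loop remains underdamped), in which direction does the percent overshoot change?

decrease

ζ = 1.2/(2√(2.2K_p)) rises as K_p falls; higher damping means less overshoot.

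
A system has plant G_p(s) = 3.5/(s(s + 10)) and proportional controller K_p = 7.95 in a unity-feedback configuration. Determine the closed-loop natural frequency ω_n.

With unity feedback the closed-loop characteristic equation is s² + 10s + 7.95·3.5 = s² + 10s + 27.82 = 0.
So ω_n² = 27.82 ⇒ ω_n = 5.275 rad/s, and ζ = 10/(2ω_n) = 0.948.

ω_n = 5.27 rad/s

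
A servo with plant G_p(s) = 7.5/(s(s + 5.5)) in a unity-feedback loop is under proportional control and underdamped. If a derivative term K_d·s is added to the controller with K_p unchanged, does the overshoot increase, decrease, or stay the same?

The derivative term adds K·K_d to the s-coefficient of the characteristic equation, raising 2ζω_n while ω_n is unchanged; ζ increases, so overshoot decreases.

decrease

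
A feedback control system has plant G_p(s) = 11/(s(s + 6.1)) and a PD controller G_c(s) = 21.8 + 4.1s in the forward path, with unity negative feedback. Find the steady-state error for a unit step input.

0

The open loop G_c(s)G_p(s) has a pole at the origin (type 1), so the static position error constant is infinite and e_ss = 1/(1+∞) = 0.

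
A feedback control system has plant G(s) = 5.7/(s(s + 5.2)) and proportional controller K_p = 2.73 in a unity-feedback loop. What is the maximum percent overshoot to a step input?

6.37%

The closed-loop denominator s² + 5.2s + 15.56 gives ω_n = √15.56 = 3.945 and ζ = 5.2/(2ω_n) = 0.6591.
%OS = 100·exp(−πζ/√(1−ζ²)) = 100·exp(−π·0.6591/√0.5656) = 6.37%.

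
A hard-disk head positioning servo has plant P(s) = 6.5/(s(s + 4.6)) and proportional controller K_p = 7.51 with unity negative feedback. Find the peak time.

T_p = 0.476 s

The closed-loop denominator s² + 4.6s + 48.81 gives ω_n = √48.81 = 6.987 and ζ = 4.6/(2ω_n) = 0.3292.
Damped frequency ω_d = ω_n√(1−ζ²) = 6.597 rad/s, so peak time T_p = π/ω_d = 0.476 s.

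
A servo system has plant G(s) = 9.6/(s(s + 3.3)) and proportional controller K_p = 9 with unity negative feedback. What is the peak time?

From 1 + K_pG(s) = 0: s² + 3.3s + 86.4 = 0 ⇒ ω_n = 9.295, ζ = 0.1775.
Damped frequency ω_d = ω_n√(1−ζ²) = 9.148 rad/s, so peak time T_p = π/ω_d = 0.343 s.

T_p = 0.343 s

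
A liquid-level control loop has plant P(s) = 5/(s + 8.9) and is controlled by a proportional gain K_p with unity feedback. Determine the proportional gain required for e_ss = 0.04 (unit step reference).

For a type-0 loop with proportional control, e_ss = 1/(1 + K_p·P(0)).
P(0) = 0.5618. Require 1/(1 + K_p·0.5618) = 0.04, so 1 + 0.5618·K_p = 25.
K_p = (25 − 1)/0.5618 = 42.7.

K_p = 42.7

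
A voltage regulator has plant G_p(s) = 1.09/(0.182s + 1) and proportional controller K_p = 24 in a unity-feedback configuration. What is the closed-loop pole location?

Closed loop: T(s) = K_p·G_p/(1+K_p·G_p) = 26.16/(0.182s + 1 + 26.16), with pole at s = −(1 + 26.16)/0.182 = −149.2.

s = -149.2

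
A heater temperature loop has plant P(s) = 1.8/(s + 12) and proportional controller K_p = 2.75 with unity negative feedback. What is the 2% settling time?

T_s ≈ 0.236 s

Closed-loop transfer function: T(s) = K_p·P(s)/(1 + K_p·P(s)) = 4.95/(s + 12 + 4.95) = 4.95/(s + 16.95).
Time constant τ = 1/16.95 = 0.059 s, so the 2% settling time is about 4τ = 0.236 s.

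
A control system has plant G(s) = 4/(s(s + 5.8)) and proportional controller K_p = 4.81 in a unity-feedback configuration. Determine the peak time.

From 1 + K_pG(s) = 0: s² + 5.8s + 19.24 = 0 ⇒ ω_n = 4.386, ζ = 0.6611.
Damped frequency ω_d = ω_n√(1−ζ²) = 3.291 rad/s, so peak time T_p = π/ω_d = 0.955 s.

T_p = 0.955 s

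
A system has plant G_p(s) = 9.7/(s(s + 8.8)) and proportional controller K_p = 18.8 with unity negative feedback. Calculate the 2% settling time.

Closed-loop characteristic equation: s² + 8.8s + 182.4 = 0, so ω_n = 13.5 rad/s and ζ = 8.8/(2·13.5) = 0.3258.
2% settling time T_s ≈ 4/(ζω_n) = 4/4.4 = 0.909 s.

T_s ≈ 0.909 s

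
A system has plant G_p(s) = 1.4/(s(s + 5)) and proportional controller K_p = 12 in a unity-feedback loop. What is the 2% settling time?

T_s ≈ 1.6 s

From 1 + K_pG_p(s) = 0: s² + 5s + 16.8 = 0 ⇒ ω_n = 4.099, ζ = 0.6099.
2% settling time T_s ≈ 4/(ζω_n) = 4/2.5 = 1.6 s.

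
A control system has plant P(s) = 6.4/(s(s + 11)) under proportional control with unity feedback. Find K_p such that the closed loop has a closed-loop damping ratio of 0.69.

Closed-loop characteristic equation: s² + 11s + K_p·6.4 = 0.
So ω_n = √(6.4K_p) and 2ζω_n = 11, giving ζ = 11/(2√(6.4K_p)).
Setting ζ = 0.69: √(6.4K_p) = 11/(2·0.69) = 7.971, so K_p = 63.54/6.4 = 9.93.

K_p = 9.93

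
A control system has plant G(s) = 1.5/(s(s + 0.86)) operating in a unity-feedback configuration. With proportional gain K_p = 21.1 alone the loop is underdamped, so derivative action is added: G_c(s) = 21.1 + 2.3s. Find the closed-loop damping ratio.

ζ = 0.383

Forward path: (21.1 + 2.3s)·1.5/(s(s+0.86)). The closed-loop characteristic equation is s² + (0.86 + 1.5·2.3)s + 1.5·21.1 = 0.
That is s² + 4.31s + 31.65 = 0, so ω_n = 5.626 rad/s and ζ = 4.31/(2·5.626) = 0.3831.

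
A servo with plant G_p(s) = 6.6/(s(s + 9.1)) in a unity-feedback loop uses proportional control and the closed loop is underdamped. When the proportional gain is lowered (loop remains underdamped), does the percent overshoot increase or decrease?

ζ = 9.1/(2√(6.6K_p)) rises as K_p falls; higher damping means less overshoot.

decrease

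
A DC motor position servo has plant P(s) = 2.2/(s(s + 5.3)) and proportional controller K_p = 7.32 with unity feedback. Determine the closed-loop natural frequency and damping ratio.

ω_n = 4.01 rad/s, ζ = 0.66

1 + K_p·P(s) = 0 gives s² + 5.3s + 16.1 = 0.
So ω_n² = 16.1 ⇒ ω_n = 4.013 rad/s, and ζ = 5.3/(2ω_n) = 0.66.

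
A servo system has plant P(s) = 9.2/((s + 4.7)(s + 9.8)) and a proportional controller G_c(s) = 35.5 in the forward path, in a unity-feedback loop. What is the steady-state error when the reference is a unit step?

The loop is type 0. Static position error constant K_pos = G_c(0)·P(0) = 35.5·0.1997 = 7.091.
Steady-state error to a unit step: e_ss = 1/(1+K_pos) = 1/8.091 = 0.124.

0.124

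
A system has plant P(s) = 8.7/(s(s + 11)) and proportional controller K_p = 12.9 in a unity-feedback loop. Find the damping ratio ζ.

ζ = 0.519

With unity feedback the closed-loop characteristic equation is s² + 11s + 12.9·8.7 = s² + 11s + 112.2 = 0.
So ω_n² = 112.2 ⇒ ω_n = 10.59 rad/s, and ζ = 11/(2ω_n) = 0.519.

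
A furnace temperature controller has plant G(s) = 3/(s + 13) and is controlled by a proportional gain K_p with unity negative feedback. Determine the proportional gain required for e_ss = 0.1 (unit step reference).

Steady-state error for a unit step on this type-0 loop is 1/(1 + K_p·G(0)).
G(0) = 0.2308. Require 1/(1 + K_p·0.2308) = 0.1, so 1 + 0.2308·K_p = 10.
K_p = (10 − 1)/0.2308 = 39.

K_p = 39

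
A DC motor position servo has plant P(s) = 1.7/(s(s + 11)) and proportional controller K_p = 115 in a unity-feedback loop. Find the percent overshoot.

The closed-loop denominator s² + 11s + 195.5 gives ω_n = √195.5 = 13.98 and ζ = 11/(2ω_n) = 0.3934.
%OS = 100·exp(−πζ/√(1−ζ²)) = 100·exp(−π·0.3934/√0.8453) = 26.1%.

26.1%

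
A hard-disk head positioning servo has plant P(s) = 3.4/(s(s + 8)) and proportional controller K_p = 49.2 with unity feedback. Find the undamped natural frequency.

The closed-loop denominator is s(s+8) + 49.2·3.4 = s² + 8s + 167.3.
So ω_n² = 167.3 ⇒ ω_n = 12.93 rad/s, and ζ = 8/(2ω_n) = 0.309.

ω_n = 12.9 rad/s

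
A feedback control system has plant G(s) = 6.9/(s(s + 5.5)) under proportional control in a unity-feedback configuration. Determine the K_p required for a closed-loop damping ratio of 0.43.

K_p = 5.93

Closed-loop characteristic equation: s² + 5.5s + K_p·6.9 = 0.
So ω_n = √(6.9K_p) and 2ζω_n = 5.5, giving ζ = 5.5/(2√(6.9K_p)).
Setting ζ = 0.43: √(6.9K_p) = 5.5/(2·0.43) = 6.395, so K_p = 40.9/6.9 = 5.93.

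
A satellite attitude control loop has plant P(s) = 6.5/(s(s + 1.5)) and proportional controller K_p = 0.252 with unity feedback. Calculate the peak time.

T_p = 3.03 s

Closed-loop characteristic equation: s² + 1.5s + 1.638 = 0, so ω_n = 1.28 rad/s and ζ = 1.5/(2·1.28) = 0.586.
Damped frequency ω_d = ω_n√(1−ζ²) = 1.037 rad/s, so peak time T_p = π/ω_d = 3.03 s.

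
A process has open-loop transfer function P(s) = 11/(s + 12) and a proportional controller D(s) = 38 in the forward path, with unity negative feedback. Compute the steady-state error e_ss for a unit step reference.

The loop is type 0. Static position error constant K_pos = D(0)·P(0) = 38·0.9167 = 34.83.
Steady-state error to a unit step: e_ss = 1/(1+K_pos) = 1/35.83 = 0.0279.

0.0279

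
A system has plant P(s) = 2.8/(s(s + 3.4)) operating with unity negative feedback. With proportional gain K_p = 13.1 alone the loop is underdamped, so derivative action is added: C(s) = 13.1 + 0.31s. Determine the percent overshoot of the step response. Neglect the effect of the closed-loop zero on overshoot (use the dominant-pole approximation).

30.6%

Forward path: (13.1 + 0.31s)·2.8/(s(s+3.4)). The closed-loop characteristic equation is s² + (3.4 + 2.8·0.31)s + 2.8·13.1 = 0.
That is s² + 4.268s + 36.68 = 0, so ω_n = 6.056 rad/s and ζ = 4.268/(2·6.056) = 0.3524.
%OS = 100·exp(−πζ/√(1−ζ²)) = 30.6%.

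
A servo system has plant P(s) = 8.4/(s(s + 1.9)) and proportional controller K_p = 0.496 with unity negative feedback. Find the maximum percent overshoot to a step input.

19.2%

The closed-loop denominator s² + 1.9s + 4.166 gives ω_n = √4.166 = 2.041 and ζ = 1.9/(2ω_n) = 0.4654.
%OS = 100·exp(−πζ/√(1−ζ²)) = 100·exp(−π·0.4654/√0.7834) = 19.2%.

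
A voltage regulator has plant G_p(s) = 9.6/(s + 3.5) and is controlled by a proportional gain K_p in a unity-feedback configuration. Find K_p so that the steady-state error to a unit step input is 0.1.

K_p = 3.28

The loop is type 0, so e_ss(step) = 1/(1 + K_pos) with K_pos = K_p·G_p(0).
G_p(0) = 2.743. Require 1/(1 + K_p·2.743) = 0.1, so 1 + 2.743·K_p = 10.
K_p = (10 − 1)/2.743 = 3.28.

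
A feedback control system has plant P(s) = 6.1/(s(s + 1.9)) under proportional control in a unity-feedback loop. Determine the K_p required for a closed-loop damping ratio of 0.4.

Closed-loop characteristic equation: s² + 1.9s + K_p·6.1 = 0.
So ω_n = √(6.1K_p) and 2ζω_n = 1.9, giving ζ = 1.9/(2√(6.1K_p)).
Setting ζ = 0.4: √(6.1K_p) = 1.9/(2·0.4) = 2.375, so K_p = 5.641/6.1 = 0.925.

K_p = 0.925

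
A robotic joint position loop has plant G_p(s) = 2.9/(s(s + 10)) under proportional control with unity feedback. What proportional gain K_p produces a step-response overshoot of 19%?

From %OS = 100·exp(−πζ/√(1−ζ²)) = 19%, ζ = −ln(0.19)/√(π²+ln²(0.19)) = 0.4673.
Characteristic equation s² + 10s + 2.9K_p = 0 gives ζ = 10/(2√(2.9K_p)).
Setting ζ = 0.4673: √(2.9K_p) = 10/(2·0.4673) = 10.7, so K_p = 114.5/2.9 = 39.5.

K_p = 39.5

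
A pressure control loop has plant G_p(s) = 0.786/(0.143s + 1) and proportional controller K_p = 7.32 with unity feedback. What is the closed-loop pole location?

s = -47.23

Closed loop: T(s) = K_p·G_p/(1+K_p·G_p) = 5.754/(0.143s + 1 + 5.754), with pole at s = −(1 + 5.754)/0.143 = −47.23.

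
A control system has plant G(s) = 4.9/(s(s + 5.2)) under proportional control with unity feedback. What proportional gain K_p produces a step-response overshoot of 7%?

K_p = 3.31

From %OS = 100·exp(−πζ/√(1−ζ²)) = 7%, ζ = −ln(0.07)/√(π²+ln²(0.07)) = 0.6461.
Characteristic equation s² + 5.2s + 4.9K_p = 0 gives ζ = 5.2/(2√(4.9K_p)).
Setting ζ = 0.6461: √(4.9K_p) = 5.2/(2·0.6461) = 4.024, so K_p = 16.19/4.9 = 3.31.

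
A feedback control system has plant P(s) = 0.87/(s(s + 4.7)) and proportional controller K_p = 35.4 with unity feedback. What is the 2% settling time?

Closed-loop characteristic equation: s² + 4.7s + 30.8 = 0, so ω_n = 5.55 rad/s and ζ = 4.7/(2·5.55) = 0.4235.
2% settling time T_s ≈ 4/(ζω_n) = 4/2.35 = 1.7 s.

T_s ≈ 1.7 s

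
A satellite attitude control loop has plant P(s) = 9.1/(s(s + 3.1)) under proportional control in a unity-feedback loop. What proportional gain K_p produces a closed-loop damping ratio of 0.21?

K_p = 5.99

Closed-loop characteristic equation: s² + 3.1s + K_p·9.1 = 0.
So ω_n = √(9.1K_p) and 2ζω_n = 3.1, giving ζ = 3.1/(2√(9.1K_p)).
Setting ζ = 0.21: √(9.1K_p) = 3.1/(2·0.21) = 7.381, so K_p = 54.48/9.1 = 5.99.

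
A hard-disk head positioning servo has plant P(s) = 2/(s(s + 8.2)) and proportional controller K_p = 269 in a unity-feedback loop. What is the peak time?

T_p = 0.138 s

Closed-loop characteristic equation: s² + 8.2s + 538 = 0, so ω_n = 23.19 rad/s and ζ = 8.2/(2·23.19) = 0.1768.
Damped frequency ω_d = ω_n√(1−ζ²) = 22.83 rad/s, so peak time T_p = π/ω_d = 0.138 s.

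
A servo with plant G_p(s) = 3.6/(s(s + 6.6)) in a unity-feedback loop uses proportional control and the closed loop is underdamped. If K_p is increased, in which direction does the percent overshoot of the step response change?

Characteristic equation s² + 6.6s + K_p·3.6 = 0: raising K_p raises ω_n while 2ζω_n = 6.6 is fixed, so ζ falls and overshoot grows.

increase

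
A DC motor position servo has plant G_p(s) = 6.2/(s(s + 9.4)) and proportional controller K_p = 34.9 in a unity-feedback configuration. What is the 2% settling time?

T_s ≈ 0.851 s

The closed-loop denominator s² + 9.4s + 216.4 gives ω_n = √216.4 = 14.71 and ζ = 9.4/(2ω_n) = 0.3195.
2% settling time T_s ≈ 4/(ζω_n) = 4/4.7 = 0.851 s.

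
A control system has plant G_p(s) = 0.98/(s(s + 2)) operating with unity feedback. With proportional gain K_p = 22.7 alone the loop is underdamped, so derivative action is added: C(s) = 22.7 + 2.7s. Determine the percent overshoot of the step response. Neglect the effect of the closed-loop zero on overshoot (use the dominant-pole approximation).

16.9%

Forward path: (22.7 + 2.7s)·0.98/(s(s+2)). The closed-loop characteristic equation is s² + (2 + 0.98·2.7)s + 0.98·22.7 = 0.
That is s² + 4.646s + 22.25 = 0, so ω_n = 4.717 rad/s and ζ = 4.646/(2·4.717) = 0.4925.
%OS = 100·exp(−πζ/√(1−ζ²)) = 16.9%.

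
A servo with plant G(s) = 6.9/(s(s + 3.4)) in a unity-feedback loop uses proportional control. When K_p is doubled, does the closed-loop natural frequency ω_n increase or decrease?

ω_n = √(6.9·K_p), which grows with K_p.

increase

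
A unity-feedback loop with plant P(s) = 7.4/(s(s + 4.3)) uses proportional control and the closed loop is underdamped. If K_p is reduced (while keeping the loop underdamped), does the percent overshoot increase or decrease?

decrease

ζ = 4.3/(2√(7.4K_p)) rises as K_p falls; higher damping means less overshoot.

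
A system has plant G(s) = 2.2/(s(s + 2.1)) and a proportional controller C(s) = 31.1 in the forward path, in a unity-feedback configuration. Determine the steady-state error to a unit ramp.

0.0307

The loop has one pole at the origin (type 1). Velocity error constant K_v = lim_{s→0} s·C(s)G(s) = 31.1·2.2/2.1 = 32.58.
Steady-state error to a unit ramp: e_ss = 1/K_v = 0.0307.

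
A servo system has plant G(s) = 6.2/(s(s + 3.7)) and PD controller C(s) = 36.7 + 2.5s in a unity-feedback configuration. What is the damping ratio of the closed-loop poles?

ζ = 0.636

Forward path: (36.7 + 2.5s)·6.2/(s(s+3.7)). The closed-loop characteristic equation is s² + (3.7 + 6.2·2.5)s + 6.2·36.7 = 0.
That is s² + 19.2s + 227.5 = 0, so ω_n = 15.08 rad/s and ζ = 19.2/(2·15.08) = 0.6364.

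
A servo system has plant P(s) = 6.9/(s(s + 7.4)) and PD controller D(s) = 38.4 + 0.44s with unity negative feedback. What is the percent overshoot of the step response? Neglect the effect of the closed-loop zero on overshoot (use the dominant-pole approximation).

34.5%

Forward path: (38.4 + 0.44s)·6.9/(s(s+7.4)). The closed-loop characteristic equation is s² + (7.4 + 6.9·0.44)s + 6.9·38.4 = 0.
That is s² + 10.44s + 265 = 0, so ω_n = 16.28 rad/s and ζ = 10.44/(2·16.28) = 0.3206.
%OS = 100·exp(−πζ/√(1−ζ²)) = 34.5%.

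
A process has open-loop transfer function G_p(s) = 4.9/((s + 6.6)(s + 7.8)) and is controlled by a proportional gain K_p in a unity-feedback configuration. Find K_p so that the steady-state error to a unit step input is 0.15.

K_p = 59.5

For a type-0 loop with proportional control, e_ss = 1/(1 + K_p·G_p(0)).
G_p(0) = 0.09518. Require 1/(1 + K_p·0.09518) = 0.15, so 1 + 0.09518·K_p = 6.667.
K_p = (6.667 − 1)/0.09518 = 59.5.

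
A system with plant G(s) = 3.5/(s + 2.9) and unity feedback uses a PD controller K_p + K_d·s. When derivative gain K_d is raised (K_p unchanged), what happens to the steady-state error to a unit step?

At s = 0 the derivative term contributes nothing: C(0) = K_p regardless of K_d, so K_pos = K_p·G(0) and e_ss are unchanged.

unchanged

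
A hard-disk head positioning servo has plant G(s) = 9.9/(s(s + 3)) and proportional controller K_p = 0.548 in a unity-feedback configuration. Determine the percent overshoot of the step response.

7.1%

From 1 + K_pG(s) = 0: s² + 3s + 5.425 = 0 ⇒ ω_n = 2.329, ζ = 0.644.
%OS = 100·exp(−πζ/√(1−ζ²)) = 100·exp(−π·0.644/√0.5853) = 7.1%.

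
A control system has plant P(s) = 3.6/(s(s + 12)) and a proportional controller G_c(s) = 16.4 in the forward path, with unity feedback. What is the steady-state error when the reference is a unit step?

0

The open loop G_c(s)P(s) has a pole at the origin (type 1), so the static position error constant is infinite and e_ss = 1/(1+∞) = 0.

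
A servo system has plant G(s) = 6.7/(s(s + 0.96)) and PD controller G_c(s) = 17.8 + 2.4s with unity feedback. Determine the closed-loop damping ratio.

ζ = 0.78

Forward path: (17.8 + 2.4s)·6.7/(s(s+0.96)). The closed-loop characteristic equation is s² + (0.96 + 6.7·2.4)s + 6.7·17.8 = 0.
That is s² + 17.04s + 119.3 = 0, so ω_n = 10.92 rad/s and ζ = 17.04/(2·10.92) = 0.7802.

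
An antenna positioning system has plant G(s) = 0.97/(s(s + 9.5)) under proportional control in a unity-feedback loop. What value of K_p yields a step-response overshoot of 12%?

K_p = 74.3

From %OS = 100·exp(−πζ/√(1−ζ²)) = 12%, ζ = −ln(0.12)/√(π²+ln²(0.12)) = 0.5594.
Characteristic equation s² + 9.5s + 0.97K_p = 0 gives ζ = 9.5/(2√(0.97K_p)).
Setting ζ = 0.5594: √(0.97K_p) = 9.5/(2·0.5594) = 8.491, so K_p = 72.1/0.97 = 74.3.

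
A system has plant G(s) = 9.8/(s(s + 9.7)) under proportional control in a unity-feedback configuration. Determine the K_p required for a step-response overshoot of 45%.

From %OS = 100·exp(−πζ/√(1−ζ²)) = 45%, ζ = −ln(0.45)/√(π²+ln²(0.45)) = 0.2463.
Characteristic equation s² + 9.7s + 9.8K_p = 0 gives ζ = 9.7/(2√(9.8K_p)).
Setting ζ = 0.2463: √(9.8K_p) = 9.7/(2·0.2463) = 19.69, so K_p = 387.6/9.8 = 39.6.

K_p = 39.6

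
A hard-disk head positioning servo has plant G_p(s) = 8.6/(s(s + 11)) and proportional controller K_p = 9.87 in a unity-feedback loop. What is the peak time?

T_p = 0.425 s

Closed-loop characteristic equation: s² + 11s + 84.88 = 0, so ω_n = 9.213 rad/s and ζ = 11/(2·9.213) = 0.597.
Damped frequency ω_d = ω_n√(1−ζ²) = 7.391 rad/s, so peak time T_p = π/ω_d = 0.425 s.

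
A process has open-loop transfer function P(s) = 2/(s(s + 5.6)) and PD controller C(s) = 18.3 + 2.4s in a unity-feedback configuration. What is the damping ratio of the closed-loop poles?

Forward path: (18.3 + 2.4s)·2/(s(s+5.6)). The closed-loop characteristic equation is s² + (5.6 + 2·2.4)s + 2·18.3 = 0.
That is s² + 10.4s + 36.6 = 0, so ω_n = 6.05 rad/s and ζ = 10.4/(2·6.05) = 0.8595.

ζ = 0.86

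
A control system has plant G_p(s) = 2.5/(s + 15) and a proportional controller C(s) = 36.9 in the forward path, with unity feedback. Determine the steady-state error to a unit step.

The loop is type 0. Static position error constant K_pos = C(0)·G_p(0) = 36.9·0.1667 = 6.15.
Steady-state error to a unit step: e_ss = 1/(1+K_pos) = 1/7.15 = 0.14.

0.14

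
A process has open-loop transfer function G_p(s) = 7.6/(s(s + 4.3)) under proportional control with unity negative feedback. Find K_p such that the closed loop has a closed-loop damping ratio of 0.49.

Closed-loop characteristic equation: s² + 4.3s + K_p·7.6 = 0.
So ω_n = √(7.6K_p) and 2ζω_n = 4.3, giving ζ = 4.3/(2√(7.6K_p)).
Setting ζ = 0.49: √(7.6K_p) = 4.3/(2·0.49) = 4.388, so K_p = 19.25/7.6 = 2.53.

K_p = 2.53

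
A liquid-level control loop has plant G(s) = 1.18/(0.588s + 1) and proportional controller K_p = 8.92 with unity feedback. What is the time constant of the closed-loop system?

Closed loop: T(s) = K_p·G/(1+K_p·G) = 10.53/(0.588s + 1 + 10.53), with pole at s = −(1 + 10.53)/0.588 = −19.6.
Closed-loop time constant τ = 1/19.6 = 0.051 s.

τ = 0.051 s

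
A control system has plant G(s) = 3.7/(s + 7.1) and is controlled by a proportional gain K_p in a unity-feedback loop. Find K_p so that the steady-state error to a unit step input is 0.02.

K_p = 94

The loop is type 0, so e_ss(step) = 1/(1 + K_pos) with K_pos = K_p·G(0).
G(0) = 0.5211. Require 1/(1 + K_p·0.5211) = 0.02, so 1 + 0.5211·K_p = 50.
K_p = (50 − 1)/0.5211 = 94.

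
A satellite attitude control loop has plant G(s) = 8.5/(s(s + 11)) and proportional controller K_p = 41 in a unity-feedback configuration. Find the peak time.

Closed-loop characteristic equation: s² + 11s + 348.5 = 0, so ω_n = 18.67 rad/s and ζ = 11/(2·18.67) = 0.2946.
Damped frequency ω_d = ω_n√(1−ζ²) = 17.84 rad/s, so peak time T_p = π/ω_d = 0.176 s.

T_p = 0.176 s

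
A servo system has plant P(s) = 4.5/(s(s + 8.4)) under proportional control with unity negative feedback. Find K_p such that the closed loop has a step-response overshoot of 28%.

K_p = 27.8

From %OS = 100·exp(−πζ/√(1−ζ²)) = 28%, ζ = −ln(0.28)/√(π²+ln²(0.28)) = 0.3755.
Characteristic equation s² + 8.4s + 4.5K_p = 0 gives ζ = 8.4/(2√(4.5K_p)).
Setting ζ = 0.3755: √(4.5K_p) = 8.4/(2·0.3755) = 11.18, so K_p = 125.1/4.5 = 27.8.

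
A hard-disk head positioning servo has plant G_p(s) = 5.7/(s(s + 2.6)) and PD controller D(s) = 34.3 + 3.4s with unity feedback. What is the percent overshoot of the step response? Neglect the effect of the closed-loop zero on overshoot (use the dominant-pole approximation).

Forward path: (34.3 + 3.4s)·5.7/(s(s+2.6)). The closed-loop characteristic equation is s² + (2.6 + 5.7·3.4)s + 5.7·34.3 = 0.
That is s² + 21.98s + 195.5 = 0, so ω_n = 13.98 rad/s and ζ = 21.98/(2·13.98) = 0.786.
%OS = 100·exp(−πζ/√(1−ζ²)) = 1.84%.

1.84%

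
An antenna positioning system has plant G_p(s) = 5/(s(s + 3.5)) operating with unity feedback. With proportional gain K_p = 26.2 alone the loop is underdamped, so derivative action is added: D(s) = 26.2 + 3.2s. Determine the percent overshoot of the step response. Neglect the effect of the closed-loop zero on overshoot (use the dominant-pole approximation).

Forward path: (26.2 + 3.2s)·5/(s(s+3.5)). The closed-loop characteristic equation is s² + (3.5 + 5·3.2)s + 5·26.2 = 0.
That is s² + 19.5s + 131 = 0, so ω_n = 11.45 rad/s and ζ = 19.5/(2·11.45) = 0.8519.
%OS = 100·exp(−πζ/√(1−ζ²)) = 0.604%.

0.604%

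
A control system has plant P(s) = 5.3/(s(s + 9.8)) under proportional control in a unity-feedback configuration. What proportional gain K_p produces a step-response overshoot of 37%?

K_p = 49.8

From %OS = 100·exp(−πζ/√(1−ζ²)) = 37%, ζ = −ln(0.37)/√(π²+ln²(0.37)) = 0.3017.
Characteristic equation s² + 9.8s + 5.3K_p = 0 gives ζ = 9.8/(2√(5.3K_p)).
Setting ζ = 0.3017: √(5.3K_p) = 9.8/(2·0.3017) = 16.24, so K_p = 263.7/5.3 = 49.8.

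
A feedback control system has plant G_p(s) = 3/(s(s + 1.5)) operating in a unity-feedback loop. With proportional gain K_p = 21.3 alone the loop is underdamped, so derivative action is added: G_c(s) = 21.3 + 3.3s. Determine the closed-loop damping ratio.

Forward path: (21.3 + 3.3s)·3/(s(s+1.5)). The closed-loop characteristic equation is s² + (1.5 + 3·3.3)s + 3·21.3 = 0.
That is s² + 11.4s + 63.9 = 0, so ω_n = 7.994 rad/s and ζ = 11.4/(2·7.994) = 0.7131.

ζ = 0.713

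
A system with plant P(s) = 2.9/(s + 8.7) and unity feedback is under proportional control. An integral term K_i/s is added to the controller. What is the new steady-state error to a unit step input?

0

The integrator makes K_pos = lim_{s→0} C(s)G(s) infinite, so e_ss = 1/(1+K_pos) = 0.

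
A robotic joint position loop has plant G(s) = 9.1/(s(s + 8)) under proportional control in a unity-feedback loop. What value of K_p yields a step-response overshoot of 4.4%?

K_p = 3.54

From %OS = 100·exp(−πζ/√(1−ζ²)) = 4.4%, ζ = −ln(0.044)/√(π²+ln²(0.044)) = 0.7051.
Characteristic equation s² + 8s + 9.1K_p = 0 gives ζ = 8/(2√(9.1K_p)).
Setting ζ = 0.7051: √(9.1K_p) = 8/(2·0.7051) = 5.673, so K_p = 32.19/9.1 = 3.54.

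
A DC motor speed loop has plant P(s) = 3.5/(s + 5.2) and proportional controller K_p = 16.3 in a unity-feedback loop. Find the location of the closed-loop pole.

s = -62.25

Closed-loop transfer function: T(s) = K_p·P(s)/(1 + K_p·P(s)) = 57.05/(s + 5.2 + 57.05) = 57.05/(s + 62.25).
The closed-loop pole is at s = −62.25.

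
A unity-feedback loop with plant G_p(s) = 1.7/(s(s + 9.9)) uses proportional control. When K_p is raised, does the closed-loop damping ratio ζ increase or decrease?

decrease

ζ = 9.9/(2√(1.7K_p)); increasing K_p raises the denominator, so ζ falls.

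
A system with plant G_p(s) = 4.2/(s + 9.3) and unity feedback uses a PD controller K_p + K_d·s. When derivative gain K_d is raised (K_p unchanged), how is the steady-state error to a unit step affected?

K_d affects only the transient (the s-coefficient); the DC loop gain, and hence e_ss, depends only on K_p.

unchanged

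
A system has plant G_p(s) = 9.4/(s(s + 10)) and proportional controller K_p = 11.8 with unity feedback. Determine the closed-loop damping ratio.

ζ = 0.475

1 + K_p·G_p(s) = 0 gives s² + 10s + 110.9 = 0.
Matching s² + 2ζω_n s + ω_n²: ω_n = √110.9 = 10.53 rad/s and 2ζω_n = 10, so ζ = 10/(2·10.53) = 0.475.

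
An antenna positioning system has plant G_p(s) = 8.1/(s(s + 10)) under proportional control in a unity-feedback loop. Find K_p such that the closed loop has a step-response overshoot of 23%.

K_p = 17.2

From %OS = 100·exp(−πζ/√(1−ζ²)) = 23%, ζ = −ln(0.23)/√(π²+ln²(0.23)) = 0.4237.
Characteristic equation s² + 10s + 8.1K_p = 0 gives ζ = 10/(2√(8.1K_p)).
Setting ζ = 0.4237: √(8.1K_p) = 10/(2·0.4237) = 11.8, so K_p = 139.2/8.1 = 17.2.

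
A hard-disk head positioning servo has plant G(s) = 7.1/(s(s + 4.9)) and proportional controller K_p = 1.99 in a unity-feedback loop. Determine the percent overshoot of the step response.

Closed-loop characteristic equation: s² + 4.9s + 14.13 = 0, so ω_n = 3.759 rad/s and ζ = 4.9/(2·3.759) = 0.6518.
%OS = 100·exp(−πζ/√(1−ζ²)) = 100·exp(−π·0.6518/√0.5752) = 6.72%.

6.72%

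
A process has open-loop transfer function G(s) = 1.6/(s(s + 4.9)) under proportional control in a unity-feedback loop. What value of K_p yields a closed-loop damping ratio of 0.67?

Closed-loop characteristic equation: s² + 4.9s + K_p·1.6 = 0.
So ω_n = √(1.6K_p) and 2ζω_n = 4.9, giving ζ = 4.9/(2√(1.6K_p)).
Setting ζ = 0.67: √(1.6K_p) = 4.9/(2·0.67) = 3.657, so K_p = 13.37/1.6 = 8.36.

K_p = 8.36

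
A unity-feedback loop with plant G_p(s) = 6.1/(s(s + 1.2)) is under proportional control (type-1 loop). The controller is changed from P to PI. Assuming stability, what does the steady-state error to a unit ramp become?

The integrator raises the loop to type 2, so K_v → ∞ and e_ss to a ramp is zero.

0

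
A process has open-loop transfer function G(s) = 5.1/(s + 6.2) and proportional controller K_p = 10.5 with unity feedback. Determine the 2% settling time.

Closed-loop transfer function: T(s) = K_p·G(s)/(1 + K_p·G(s)) = 53.55/(s + 6.2 + 53.55) = 53.55/(s + 59.75).
Time constant τ = 1/59.75 = 0.01674 s, so the 2% settling time is about 4τ = 0.0669 s.

T_s ≈ 0.0669 s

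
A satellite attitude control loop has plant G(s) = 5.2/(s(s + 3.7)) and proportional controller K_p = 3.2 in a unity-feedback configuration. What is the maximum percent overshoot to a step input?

Closed-loop characteristic equation: s² + 3.7s + 16.64 = 0, so ω_n = 4.079 rad/s and ζ = 3.7/(2·4.079) = 0.4535.
%OS = 100·exp(−πζ/√(1−ζ²)) = 100·exp(−π·0.4535/√0.7943) = 20.2%.

20.2%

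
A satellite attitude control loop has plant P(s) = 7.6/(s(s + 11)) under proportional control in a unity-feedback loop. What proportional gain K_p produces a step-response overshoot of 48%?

From %OS = 100·exp(−πζ/√(1−ζ²)) = 48%, ζ = −ln(0.48)/√(π²+ln²(0.48)) = 0.2275.
Characteristic equation s² + 11s + 7.6K_p = 0 gives ζ = 11/(2√(7.6K_p)).
Setting ζ = 0.2275: √(7.6K_p) = 11/(2·0.2275) = 24.18, so K_p = 584.5/7.6 = 76.9.

K_p = 76.9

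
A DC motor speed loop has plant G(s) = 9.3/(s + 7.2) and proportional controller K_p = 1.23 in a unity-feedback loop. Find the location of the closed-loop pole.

s = -18.64

Closed-loop transfer function: T(s) = K_p·G(s)/(1 + K_p·G(s)) = 11.44/(s + 7.2 + 11.44) = 11.44/(s + 18.64).
The closed-loop pole is at s = −18.64.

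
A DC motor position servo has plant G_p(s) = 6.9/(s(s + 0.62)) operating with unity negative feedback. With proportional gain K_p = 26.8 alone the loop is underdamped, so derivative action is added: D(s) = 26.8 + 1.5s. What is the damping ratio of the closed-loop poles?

ζ = 0.403

Forward path: (26.8 + 1.5s)·6.9/(s(s+0.62)). The closed-loop characteristic equation is s² + (0.62 + 6.9·1.5)s + 6.9·26.8 = 0.
That is s² + 10.97s + 184.9 = 0, so ω_n = 13.6 rad/s and ζ = 10.97/(2·13.6) = 0.4034.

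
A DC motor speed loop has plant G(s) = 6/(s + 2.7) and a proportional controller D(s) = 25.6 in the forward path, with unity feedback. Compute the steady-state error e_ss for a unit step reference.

The loop is type 0. Static position error constant K_pos = D(0)·G(0) = 25.6·2.222 = 56.89.
Steady-state error to a unit step: e_ss = 1/(1+K_pos) = 1/57.89 = 0.0173.

0.0173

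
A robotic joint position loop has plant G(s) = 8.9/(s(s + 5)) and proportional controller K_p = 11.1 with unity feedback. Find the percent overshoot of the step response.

44.2%

From 1 + K_pG(s) = 0: s² + 5s + 98.79 = 0 ⇒ ω_n = 9.939, ζ = 0.2515.
%OS = 100·exp(−πζ/√(1−ζ²)) = 100·exp(−π·0.2515/√0.9367) = 44.2%.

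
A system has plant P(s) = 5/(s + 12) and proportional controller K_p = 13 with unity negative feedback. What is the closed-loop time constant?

τ = 0.013 s

Closed-loop transfer function: T(s) = K_p·P(s)/(1 + K_p·P(s)) = 65/(s + 12 + 65) = 65/(s + 77).
Time constant τ = 1/77 = 0.013 s.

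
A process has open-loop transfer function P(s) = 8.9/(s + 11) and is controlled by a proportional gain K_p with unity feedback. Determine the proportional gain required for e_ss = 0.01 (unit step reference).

Steady-state error for a unit step on this type-0 loop is 1/(1 + K_p·P(0)).
P(0) = 0.8091. Require 1/(1 + K_p·0.8091) = 0.01, so 1 + 0.8091·K_p = 100.
K_p = (100 − 1)/0.8091 = 122.

K_p = 122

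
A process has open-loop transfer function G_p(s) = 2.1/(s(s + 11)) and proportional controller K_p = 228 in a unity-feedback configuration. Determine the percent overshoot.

44.2%

The closed-loop denominator s² + 11s + 478.8 gives ω_n = √478.8 = 21.88 and ζ = 11/(2ω_n) = 0.2514.
%OS = 100·exp(−πζ/√(1−ζ²)) = 100·exp(−π·0.2514/√0.9368) = 44.2%.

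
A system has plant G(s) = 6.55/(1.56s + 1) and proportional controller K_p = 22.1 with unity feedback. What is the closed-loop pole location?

s = -93.43

Closed loop: T(s) = K_p·G/(1+K_p·G) = 144.8/(1.56s + 1 + 144.8), with pole at s = −(1 + 144.8)/1.56 = −93.43.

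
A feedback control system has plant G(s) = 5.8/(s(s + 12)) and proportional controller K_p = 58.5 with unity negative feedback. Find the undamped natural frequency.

1 + K_p·G(s) = 0 gives s² + 12s + 339.3 = 0.
Matching s² + 2ζω_n s + ω_n²: ω_n = √339.3 = 18.42 rad/s and 2ζω_n = 12, so ζ = 12/(2·18.42) = 0.326.

ω_n = 18.4 rad/s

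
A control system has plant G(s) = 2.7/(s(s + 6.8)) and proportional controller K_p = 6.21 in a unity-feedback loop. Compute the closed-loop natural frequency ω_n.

1 + K_p·G(s) = 0 gives s² + 6.8s + 16.77 = 0.
Matching s² + 2ζω_n s + ω_n²: ω_n = √16.77 = 4.095 rad/s and 2ζω_n = 6.8, so ζ = 6.8/(2·4.095) = 0.83.

ω_n = 4.09 rad/s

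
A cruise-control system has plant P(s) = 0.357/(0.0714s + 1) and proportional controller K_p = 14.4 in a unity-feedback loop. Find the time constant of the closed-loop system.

Closed loop: T(s) = K_p·P/(1+K_p·P) = 5.141/(0.0714s + 1 + 5.141), with pole at s = −(1 + 5.141)/0.0714 = −86.01.
Closed-loop time constant τ = 1/86.01 = 0.0116 s.

τ = 0.0116 s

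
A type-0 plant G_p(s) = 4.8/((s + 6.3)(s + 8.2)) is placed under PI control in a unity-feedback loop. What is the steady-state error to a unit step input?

The PI controller's integrator makes the forward path type 1, so e_ss to a step is zero.

0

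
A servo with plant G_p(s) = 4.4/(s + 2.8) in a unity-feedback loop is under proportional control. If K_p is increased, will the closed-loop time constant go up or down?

The closed-loop bandwidth 2.8+K_p·4.4 grows with K_p, so τ shrinks.

decrease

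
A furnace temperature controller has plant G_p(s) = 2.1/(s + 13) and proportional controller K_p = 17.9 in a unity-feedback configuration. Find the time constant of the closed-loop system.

Closed-loop transfer function: T(s) = K_p·G_p(s)/(1 + K_p·G_p(s)) = 37.59/(s + 13 + 37.59) = 37.59/(s + 50.59).
Time constant τ = 1/50.59 = 0.0198 s.

τ = 0.0198 s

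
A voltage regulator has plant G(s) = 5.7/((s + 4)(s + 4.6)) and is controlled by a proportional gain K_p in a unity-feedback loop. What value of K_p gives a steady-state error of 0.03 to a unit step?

Steady-state error for a unit step on this type-0 loop is 1/(1 + K_p·G(0)).
G(0) = 0.3098. Require 1/(1 + K_p·0.3098) = 0.03, so 1 + 0.3098·K_p = 33.33.
K_p = (33.33 − 1)/0.3098 = 104.

K_p = 104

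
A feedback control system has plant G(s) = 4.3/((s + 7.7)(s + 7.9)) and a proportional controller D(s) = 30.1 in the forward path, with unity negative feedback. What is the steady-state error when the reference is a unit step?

The loop is type 0. Static position error constant K_pos = D(0)·G(0) = 30.1·0.07069 = 2.128.
Steady-state error to a unit step: e_ss = 1/(1+K_pos) = 1/3.128 = 0.32.

0.32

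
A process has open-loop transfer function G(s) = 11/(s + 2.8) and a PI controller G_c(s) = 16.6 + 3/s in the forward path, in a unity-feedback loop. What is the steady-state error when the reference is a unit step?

The open loop G_c(s)G(s) has a pole at the origin (type 1), so the static position error constant is infinite and e_ss = 1/(1+∞) = 0.

0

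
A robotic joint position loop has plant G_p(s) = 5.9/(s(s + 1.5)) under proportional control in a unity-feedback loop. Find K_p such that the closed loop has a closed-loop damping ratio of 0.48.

Closed-loop characteristic equation: s² + 1.5s + K_p·5.9 = 0.
So ω_n = √(5.9K_p) and 2ζω_n = 1.5, giving ζ = 1.5/(2√(5.9K_p)).
Setting ζ = 0.48: √(5.9K_p) = 1.5/(2·0.48) = 1.562, so K_p = 2.441/5.9 = 0.414.

K_p = 0.414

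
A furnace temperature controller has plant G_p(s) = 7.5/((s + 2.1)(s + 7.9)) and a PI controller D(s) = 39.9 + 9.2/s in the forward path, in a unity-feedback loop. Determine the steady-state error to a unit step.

0

The open loop D(s)G_p(s) has a pole at the origin (type 1), so the static position error constant is infinite and e_ss = 1/(1+∞) = 0.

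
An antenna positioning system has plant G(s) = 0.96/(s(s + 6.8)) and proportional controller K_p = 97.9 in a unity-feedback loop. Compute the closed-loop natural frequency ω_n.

With unity feedback the closed-loop characteristic equation is s² + 6.8s + 97.9·0.96 = s² + 6.8s + 93.98 = 0.
So ω_n² = 93.98 ⇒ ω_n = 9.695 rad/s, and ζ = 6.8/(2ω_n) = 0.351.

ω_n = 9.69 rad/s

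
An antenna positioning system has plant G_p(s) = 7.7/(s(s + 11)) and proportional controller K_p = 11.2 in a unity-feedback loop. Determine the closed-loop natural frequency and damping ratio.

1 + K_p·G_p(s) = 0 gives s² + 11s + 86.24 = 0.
Matching s² + 2ζω_n s + ω_n²: ω_n = √86.24 = 9.287 rad/s and 2ζω_n = 11, so ζ = 11/(2·9.287) = 0.592.

ω_n = 9.29 rad/s, ζ = 0.592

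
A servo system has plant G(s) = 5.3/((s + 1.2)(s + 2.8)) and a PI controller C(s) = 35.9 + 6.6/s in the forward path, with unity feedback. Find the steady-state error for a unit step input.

0

The open loop C(s)G(s) has a pole at the origin (type 1), so the static position error constant is infinite and e_ss = 1/(1+∞) = 0.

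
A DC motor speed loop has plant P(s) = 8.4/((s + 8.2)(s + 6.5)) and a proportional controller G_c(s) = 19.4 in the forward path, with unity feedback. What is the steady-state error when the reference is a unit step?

The loop is type 0. Static position error constant K_pos = G_c(0)·P(0) = 19.4·0.1576 = 3.057.
Steady-state error to a unit step: e_ss = 1/(1+K_pos) = 1/4.057 = 0.246.

0.246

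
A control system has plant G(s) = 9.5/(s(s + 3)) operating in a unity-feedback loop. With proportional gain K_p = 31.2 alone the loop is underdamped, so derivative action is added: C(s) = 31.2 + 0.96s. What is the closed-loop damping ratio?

ζ = 0.352

Forward path: (31.2 + 0.96s)·9.5/(s(s+3)). The closed-loop characteristic equation is s² + (3 + 9.5·0.96)s + 9.5·31.2 = 0.
That is s² + 12.12s + 296.4 = 0, so ω_n = 17.22 rad/s and ζ = 12.12/(2·17.22) = 0.352.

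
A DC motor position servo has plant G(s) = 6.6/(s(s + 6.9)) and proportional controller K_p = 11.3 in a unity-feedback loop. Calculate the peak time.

From 1 + K_pG(s) = 0: s² + 6.9s + 74.58 = 0 ⇒ ω_n = 8.636, ζ = 0.3995.
Damped frequency ω_d = ω_n√(1−ζ²) = 7.917 rad/s, so peak time T_p = π/ω_d = 0.397 s.

T_p = 0.397 s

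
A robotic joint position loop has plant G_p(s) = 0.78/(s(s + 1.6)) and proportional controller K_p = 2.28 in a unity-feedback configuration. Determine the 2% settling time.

Closed-loop characteristic equation: s² + 1.6s + 1.778 = 0, so ω_n = 1.334 rad/s and ζ = 1.6/(2·1.334) = 0.5999.
2% settling time T_s ≈ 4/(ζω_n) = 4/0.8 = 5 s.

T_s ≈ 5 s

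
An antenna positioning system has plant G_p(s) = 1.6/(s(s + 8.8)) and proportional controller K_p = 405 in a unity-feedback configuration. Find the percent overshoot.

57.6%

Closed-loop characteristic equation: s² + 8.8s + 648 = 0, so ω_n = 25.46 rad/s and ζ = 8.8/(2·25.46) = 0.1728.
%OS = 100·exp(−πζ/√(1−ζ²)) = 100·exp(−π·0.1728/√0.9701) = 57.6%.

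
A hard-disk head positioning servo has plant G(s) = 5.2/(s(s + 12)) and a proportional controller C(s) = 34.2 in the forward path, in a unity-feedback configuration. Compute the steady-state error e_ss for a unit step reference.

The open loop C(s)G(s) has a pole at the origin (type 1), so the static position error constant is infinite and e_ss = 1/(1+∞) = 0.

0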